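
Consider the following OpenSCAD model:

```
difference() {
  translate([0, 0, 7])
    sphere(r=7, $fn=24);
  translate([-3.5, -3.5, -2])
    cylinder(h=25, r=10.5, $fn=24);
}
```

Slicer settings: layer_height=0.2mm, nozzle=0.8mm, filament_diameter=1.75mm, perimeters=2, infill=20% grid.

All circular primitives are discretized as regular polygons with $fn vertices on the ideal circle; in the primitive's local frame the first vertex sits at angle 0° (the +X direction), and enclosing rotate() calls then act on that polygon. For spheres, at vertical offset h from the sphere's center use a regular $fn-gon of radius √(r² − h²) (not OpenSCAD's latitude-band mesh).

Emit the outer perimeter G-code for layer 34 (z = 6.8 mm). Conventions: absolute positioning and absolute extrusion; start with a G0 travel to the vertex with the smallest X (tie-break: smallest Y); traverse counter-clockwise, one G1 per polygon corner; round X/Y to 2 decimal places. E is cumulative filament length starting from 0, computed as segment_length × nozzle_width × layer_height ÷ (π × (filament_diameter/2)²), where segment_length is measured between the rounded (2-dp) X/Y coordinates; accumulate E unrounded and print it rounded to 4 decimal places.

G0 X-1.74 Y6.77 Z6.80
G1 X-0.78 Y6.64 E0.0644
G1 X1.75 Y5.59 E0.2467
G1 X3.92 Y3.92 E0.4288
G1 X5.59 Y1.75 E0.6109
G1 X6.64 Y-0.78 E0.7932
G1 X6.77 Y-1.74 E0.8576
G1 X7.00 Y0.00 E0.9744
G1 X6.76 Y1.81 E1.0958
G1 X6.06 Y3.50 E1.2175
G1 X4.95 Y4.95 E1.3390
G1 X3.50 Y6.06 E1.4604
G1 X1.81 Y6.76 E1.5821
G1 X0.00 Y7.00 E1.7036
G1 X-1.74 Y6.77 E1.8203

At z = 6.8 mm: the r=7 sphere contributes a regular 24-gon of circumradius √(7²−0.2²) = 6.997; the r=10.5 cylinder at (-3.5, -3.5) gives a regular 24-gon of circumradius 10.5 (constant along its height); Subtracting the remaining from the first: starting from the r=7 sphere, the r=10.5 cylinder at (-3.5, -3.5) partially overlaps it — only the 139.22 mm² overlap (of its 342.42 mm²) is removed, clipping the outline — 1 connected region. The outline is a single polygon with 14 vertices. Extrusion per mm of travel: 0.8 × 0.2 / (π × 0.875²) = 0.066520. Accumulating E over each segment gives final E = 1.8203.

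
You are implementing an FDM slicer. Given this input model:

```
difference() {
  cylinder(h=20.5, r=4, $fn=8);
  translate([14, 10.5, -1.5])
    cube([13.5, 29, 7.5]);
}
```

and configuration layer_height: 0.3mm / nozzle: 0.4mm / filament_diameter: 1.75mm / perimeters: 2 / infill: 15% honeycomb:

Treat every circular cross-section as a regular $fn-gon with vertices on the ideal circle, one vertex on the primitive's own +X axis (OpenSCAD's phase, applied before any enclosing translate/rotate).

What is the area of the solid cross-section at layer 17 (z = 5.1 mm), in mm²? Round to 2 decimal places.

At z = 5.1 mm: the r=4 cylinder gives a regular 8-gon of circumradius 4 (constant along its height) (area = (8/2)·4.000²·sin(360°/8) = 45.25 mm²); the 13.5×29 cube at (14, 10.5) contributes its full rectangle (area 391.50 mm²); Subtracting the remaining from the first: starting from the r=4 cylinder (45.25 mm²), the 13.5×29 cube at (14, 10.5) misses the remaining region (no effect) — area = 45.25 mm². Overall, the cross-section is a single solid region. Net area = 45.25 mm².

45.25 mm²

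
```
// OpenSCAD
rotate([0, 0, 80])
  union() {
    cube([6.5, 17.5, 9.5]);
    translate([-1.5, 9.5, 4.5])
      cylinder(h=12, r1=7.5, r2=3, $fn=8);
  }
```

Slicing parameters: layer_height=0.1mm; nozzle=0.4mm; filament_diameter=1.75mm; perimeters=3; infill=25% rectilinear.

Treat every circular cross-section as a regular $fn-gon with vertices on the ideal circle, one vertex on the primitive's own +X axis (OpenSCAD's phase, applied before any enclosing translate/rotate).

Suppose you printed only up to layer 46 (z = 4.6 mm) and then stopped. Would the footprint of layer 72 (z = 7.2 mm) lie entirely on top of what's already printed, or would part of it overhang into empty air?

Compare the two slices. At z = 4.6: the cube (footprint 6.5×17.5) is included at this height (area 113.75 mm²); the cone at (-1.5, 9.5) (r1=7.5→r2=3) has section circumradius 7.463 here — a regular 8-gon (area = (8/2)·7.463²·sin(360°/8) = 157.51 mm²); Taking the union: the regions partially overlap — summed areas 271.26 mm² minus the doubly-counted overlap 57.30 mm² gives 213.96 mm² — area = 213.96 mm²; (whole slice rotated 80° about Z — lengths, areas and connectivity unchanged). At z = 7.2: the cube is present — its section is the full 6.5×17.5 rectangle (area 113.75 mm²); the cone at (-1.5, 9.5) contributes a regular 8-gon of circumradius 6.487 (interpolated between r1=7.5 and r2=3 at t=0.225) (area = (8/2)·6.487²·sin(360°/8) = 119.04 mm²); Combining (union): the regions partially overlap — summed areas 232.79 mm² minus the doubly-counted overlap 40.99 mm² gives 191.80 mm² — area = 191.80 mm²; (rotated 80° about Z; rotation is an isometry so areas/perimeters/island counts are preserved). Checking containment: the cross-section at z = 7.2 is a subset of the cross-section at z = 4.6.

entirely on top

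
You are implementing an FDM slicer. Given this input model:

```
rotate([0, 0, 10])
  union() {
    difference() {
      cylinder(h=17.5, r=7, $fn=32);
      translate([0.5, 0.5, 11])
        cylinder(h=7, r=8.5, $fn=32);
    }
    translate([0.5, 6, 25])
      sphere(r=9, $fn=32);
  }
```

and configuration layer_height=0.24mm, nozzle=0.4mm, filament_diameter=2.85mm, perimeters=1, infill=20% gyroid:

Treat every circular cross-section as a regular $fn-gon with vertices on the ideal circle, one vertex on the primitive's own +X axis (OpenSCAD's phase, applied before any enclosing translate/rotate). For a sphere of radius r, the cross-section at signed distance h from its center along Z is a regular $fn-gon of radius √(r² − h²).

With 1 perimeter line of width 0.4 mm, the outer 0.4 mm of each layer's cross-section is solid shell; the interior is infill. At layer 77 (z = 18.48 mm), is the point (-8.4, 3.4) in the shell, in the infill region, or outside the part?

outside

At z = 18.48 mm: the cylinder does not reach this height (z outside [0, 17.5]); the cylinder at (0.5, 0.5) is absent (z outside [11, 18]); Subtracting the remaining from the first: the first operand is absent here, so nothing remains; the sphere at (0.5, 6): section is a regular 32-gon, circumradius = √(r²−h²) = √(9²−6.52²) = 6.204; Combining (union): only the r=9 sphere at (0.5, 6) is present, so the union is just that shape — 1 connected region; (rotated 10° about Z; rotation is an isometry so areas/perimeters/island counts are preserved). Overall, the cross-section is a single solid region. Undo the 10° rotation: the query point maps to (-7.682, 4.807) in the un-rotated model frame. The nearest boundary edge runs (-5.70, 6.00)→(-5.58, 4.79); distance from the point to it = 2.09 mm. The point is not inside any of the regions above, so it lies outside the cross-section (2.09 mm from the nearest boundary).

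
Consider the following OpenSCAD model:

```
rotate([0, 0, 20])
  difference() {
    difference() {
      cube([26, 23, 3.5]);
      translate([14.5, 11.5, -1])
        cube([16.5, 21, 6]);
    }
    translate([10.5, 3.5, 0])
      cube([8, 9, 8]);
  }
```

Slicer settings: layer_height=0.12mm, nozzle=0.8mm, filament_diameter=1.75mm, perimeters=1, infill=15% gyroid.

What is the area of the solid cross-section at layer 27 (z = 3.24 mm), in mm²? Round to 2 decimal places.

397.75 mm²

At z = 3.24 mm: the cube (footprint 26×23) is included at this height (area 598.00 mm²); the cube at (14.5, 11.5) is present — its section is the full 16.5×21 rectangle (area 346.50 mm²); After the difference (first − rest): starting from the 26×23 cube (598.00 mm²), the 16.5×21 cube at (14.5, 11.5) partially overlaps it — only the 132.25 mm² overlap (of its 346.50 mm²) is removed, clipping the outline — area = 465.75 mm²; the cube at (10.5, 3.5) is present — its section is the full 8×9 rectangle (area 72.00 mm²); Taking the first minus the rest: starting from that combined region (465.75 mm²), the 8×9 cube at (10.5, 3.5) partially overlaps it — only the 68.00 mm² overlap (of its 72.00 mm²) is removed, clipping the outline — area = 397.75 mm²; (whole slice rotated 20° about Z — lengths, areas and connectivity unchanged). Overall, the cross-section is a single solid region. Net area = 397.75 mm².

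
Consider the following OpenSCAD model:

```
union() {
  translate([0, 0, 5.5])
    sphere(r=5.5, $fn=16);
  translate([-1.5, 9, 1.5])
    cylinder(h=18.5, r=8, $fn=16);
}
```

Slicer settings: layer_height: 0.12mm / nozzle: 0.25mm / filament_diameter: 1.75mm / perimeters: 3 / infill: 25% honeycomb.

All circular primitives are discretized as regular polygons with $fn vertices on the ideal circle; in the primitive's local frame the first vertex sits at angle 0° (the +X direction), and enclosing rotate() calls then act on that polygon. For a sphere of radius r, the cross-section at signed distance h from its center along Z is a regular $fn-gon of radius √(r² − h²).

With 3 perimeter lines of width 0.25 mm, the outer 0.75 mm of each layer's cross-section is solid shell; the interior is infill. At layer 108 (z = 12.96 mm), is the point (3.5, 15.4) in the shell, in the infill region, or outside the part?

outside

At z = 12.96 mm: the sphere is not intersected at this z (|z−center|=7.460 > r=5.5); the r=8 cylinder at (-1.5, 9) gives a regular 16-gon of circumradius 8 (constant along its height); Combining (union): only the r=8 cylinder at (-1.5, 9) is present, so the union is just that shape — 1 connected region. Overall, the cross-section is a single solid region. The nearest boundary edge runs (4.16, 14.66)→(1.56, 16.39); distance from the point to it = 0.25 mm. The point is not inside any of the regions above, so it lies outside the cross-section (0.25 mm from the nearest boundary).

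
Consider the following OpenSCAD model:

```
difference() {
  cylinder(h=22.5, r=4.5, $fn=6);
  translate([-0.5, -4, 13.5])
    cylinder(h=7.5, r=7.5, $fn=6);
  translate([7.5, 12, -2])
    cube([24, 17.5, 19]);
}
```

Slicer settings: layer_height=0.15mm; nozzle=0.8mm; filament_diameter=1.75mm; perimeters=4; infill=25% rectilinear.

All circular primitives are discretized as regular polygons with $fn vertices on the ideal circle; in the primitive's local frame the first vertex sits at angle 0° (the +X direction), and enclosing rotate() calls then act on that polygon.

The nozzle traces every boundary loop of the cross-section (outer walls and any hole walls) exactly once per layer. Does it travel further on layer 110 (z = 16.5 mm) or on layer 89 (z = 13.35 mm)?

Layer 110 (z = 16.5): the cylinder: section is a regular 6-gon, circumradius r=4.5 (perimeter = 2·6·4.500·sin(180°/6) = 27.00 mm); the cylinder at (-0.5, -4): section is a regular 6-gon, circumradius r=7.5 (perimeter = 2·6·7.500·sin(180°/6) = 45.00 mm); the 24×17.5 cube at (7.5, 12) contributes its full rectangle (perimeter 83.00 mm); Taking the first minus the rest: starting from the r=4.5 cylinder, the r=7.5 cylinder at (-0.5, -4) partially overlaps it — only the 45.17 mm² overlap (of its 146.14 mm²) is removed, clipping the outline; the 24×17.5 cube at (7.5, 12) misses the remaining region (no effect) — boundary = 13.86 mm. So its perimeter = 13.86 mm. Layer 89 (z = 13.35): the r=4.5 cylinder gives a regular 6-gon of circumradius 4.5 (constant along its height) (perimeter = 2·6·4.500·sin(180°/6) = 27.00 mm); the cylinder at (-0.5, -4) does not reach this height (z outside [13.5, 21]); the cube at (7.5, 12) (footprint 24×17.5) is included at this height (perimeter 83.00 mm); After the difference (first − rest): starting from the r=4.5 cylinder, the 24×17.5 cube at (7.5, 12) misses the remaining region (no effect) — boundary = 27.00 mm. So its perimeter = 27.00 mm. Layer 89 is larger (27.00 vs 13.86 mm).

layer 89 (z = 13.35 mm)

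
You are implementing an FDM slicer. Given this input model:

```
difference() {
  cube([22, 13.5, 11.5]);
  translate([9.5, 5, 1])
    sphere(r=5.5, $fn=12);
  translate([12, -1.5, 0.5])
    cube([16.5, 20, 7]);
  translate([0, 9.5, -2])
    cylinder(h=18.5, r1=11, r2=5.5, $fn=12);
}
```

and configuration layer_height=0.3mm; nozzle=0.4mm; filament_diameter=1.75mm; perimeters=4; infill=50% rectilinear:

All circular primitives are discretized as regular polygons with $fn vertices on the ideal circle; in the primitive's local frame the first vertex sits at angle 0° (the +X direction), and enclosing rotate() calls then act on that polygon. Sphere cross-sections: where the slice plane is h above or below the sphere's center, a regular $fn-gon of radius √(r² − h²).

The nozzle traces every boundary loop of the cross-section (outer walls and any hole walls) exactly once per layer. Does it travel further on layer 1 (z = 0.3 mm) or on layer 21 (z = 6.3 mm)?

Layer 1 (z = 0.3): the cube is present — its section is the full 22×13.5 rectangle (perimeter 71.00 mm); the r=5.5 sphere at (9.5, 5) slices to a regular 12-gon of circumradius 5.455 (√(r²−h²) with h=0.7 from center) (perimeter = 2·12·5.455·sin(180°/12) = 33.89 mm); the cube at (12, -1.5) is absent (z outside [0.5, 7.5]); the cone at (0, 9.5): at t=0.124 of its height the radius interpolates to r₁+(r₂−r₁)t = 10.316, giving a regular 12-gon of that circumradius (perimeter = 2·12·10.316·sin(180°/12) = 64.08 mm); Subtracting the remaining from the first: starting from the 22×13.5 cube, the r=5.5 sphere at (9.5, 5) partially overlaps it — only the 88.51 mm² overlap (of its 89.28 mm²) is removed, clipping the outline; the cone at (0, 9.5) partially overlaps it — only the 82.46 mm² overlap (of its 319.27 mm²) is removed, clipping the outline — boundary = 65.22 mm. So its perimeter = 65.22 mm. Layer 21 (z = 6.3): the 22×13.5 cube contributes its full rectangle (perimeter 71.00 mm); the r=5.5 sphere at (9.5, 5) contributes a regular 12-gon of circumradius √(5.5²−5.3²) = 1.470 (perimeter = 2·12·1.470·sin(180°/12) = 9.13 mm); the cube at (12, -1.5) (footprint 16.5×20) is included at this height (perimeter 73.00 mm); the cone at (0, 9.5) (r1=11→r2=5.5) has section circumradius 8.532 here — a regular 12-gon (perimeter = 2·12·8.532·sin(180°/12) = 53.00 mm); Subtracting the remaining from the first: starting from the 22×13.5 cube, the r=5.5 sphere at (9.5, 5) lies wholly inside it (removes its full 6.48 mm² and its 9.13 mm outline becomes a hole wall); the 16.5×20 cube at (12, -1.5) partially overlaps it — only the 135.00 mm² overlap (of its 330.00 mm²) is removed, clipping the outline; the cone at (0, 9.5) partially overlaps it — only the 86.59 mm² overlap (of its 218.41 mm²) is removed, clipping the outline — boundary (outer + 1 inner loop) = 57.53 mm. So its perimeter = 57.53 mm. Layer 1 is larger (65.22 vs 57.53 mm).

layer 1 (z = 0.3 mm)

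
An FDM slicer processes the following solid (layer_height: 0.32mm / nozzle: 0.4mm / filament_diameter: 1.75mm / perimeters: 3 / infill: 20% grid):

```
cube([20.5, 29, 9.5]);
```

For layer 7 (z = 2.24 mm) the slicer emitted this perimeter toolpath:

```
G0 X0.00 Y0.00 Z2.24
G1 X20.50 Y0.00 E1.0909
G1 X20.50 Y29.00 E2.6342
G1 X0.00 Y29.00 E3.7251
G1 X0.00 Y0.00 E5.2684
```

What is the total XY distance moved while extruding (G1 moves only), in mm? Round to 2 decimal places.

Sum the Euclidean lengths of each G1 segment: total = 99.00 mm.

99.00 mm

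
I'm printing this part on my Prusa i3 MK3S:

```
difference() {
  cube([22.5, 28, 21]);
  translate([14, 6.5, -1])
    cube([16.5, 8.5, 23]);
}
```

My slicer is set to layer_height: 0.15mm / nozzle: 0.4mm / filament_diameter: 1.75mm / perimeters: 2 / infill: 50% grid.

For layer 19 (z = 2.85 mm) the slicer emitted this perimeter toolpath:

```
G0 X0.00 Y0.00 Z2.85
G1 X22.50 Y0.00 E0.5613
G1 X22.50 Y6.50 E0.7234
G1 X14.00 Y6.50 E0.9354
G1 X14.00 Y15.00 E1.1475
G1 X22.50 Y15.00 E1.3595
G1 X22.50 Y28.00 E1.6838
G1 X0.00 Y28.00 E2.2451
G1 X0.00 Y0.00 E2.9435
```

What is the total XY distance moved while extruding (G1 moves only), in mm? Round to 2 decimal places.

Sum the Euclidean lengths of each G1 segment: total = 118.00 mm.

118.00 mm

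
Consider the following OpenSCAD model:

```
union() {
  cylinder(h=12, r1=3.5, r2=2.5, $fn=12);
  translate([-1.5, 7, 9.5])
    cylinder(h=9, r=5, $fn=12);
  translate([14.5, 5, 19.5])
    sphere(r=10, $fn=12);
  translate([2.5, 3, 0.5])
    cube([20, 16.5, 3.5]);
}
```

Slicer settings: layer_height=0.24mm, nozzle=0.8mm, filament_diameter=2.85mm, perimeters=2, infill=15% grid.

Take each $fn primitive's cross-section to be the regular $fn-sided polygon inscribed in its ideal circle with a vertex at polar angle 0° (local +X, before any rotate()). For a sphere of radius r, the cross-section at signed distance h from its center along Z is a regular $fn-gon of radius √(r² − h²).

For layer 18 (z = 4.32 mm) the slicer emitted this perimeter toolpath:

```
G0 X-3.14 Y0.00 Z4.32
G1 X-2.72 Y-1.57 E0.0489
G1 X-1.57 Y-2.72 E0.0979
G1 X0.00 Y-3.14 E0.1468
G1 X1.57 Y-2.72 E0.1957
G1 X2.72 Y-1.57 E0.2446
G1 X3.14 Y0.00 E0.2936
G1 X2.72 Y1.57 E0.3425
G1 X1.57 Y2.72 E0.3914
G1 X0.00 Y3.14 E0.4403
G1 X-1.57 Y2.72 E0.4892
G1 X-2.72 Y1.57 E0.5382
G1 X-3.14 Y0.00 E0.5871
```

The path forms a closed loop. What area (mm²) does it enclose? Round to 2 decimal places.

Apply the shoelace formula to the sequence of (X, Y) vertices; enclosed area = 29.59 mm².

29.59 mm²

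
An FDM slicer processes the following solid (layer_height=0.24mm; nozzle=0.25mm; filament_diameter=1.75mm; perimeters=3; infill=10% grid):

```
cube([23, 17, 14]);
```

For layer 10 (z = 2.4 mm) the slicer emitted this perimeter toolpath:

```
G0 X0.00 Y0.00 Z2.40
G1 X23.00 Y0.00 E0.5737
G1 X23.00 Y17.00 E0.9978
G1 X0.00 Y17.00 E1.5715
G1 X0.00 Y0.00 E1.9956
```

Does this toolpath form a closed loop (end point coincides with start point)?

Start point (G0): (0.00, 0.00). End point (last G1): the path returns to the start — closed.

yes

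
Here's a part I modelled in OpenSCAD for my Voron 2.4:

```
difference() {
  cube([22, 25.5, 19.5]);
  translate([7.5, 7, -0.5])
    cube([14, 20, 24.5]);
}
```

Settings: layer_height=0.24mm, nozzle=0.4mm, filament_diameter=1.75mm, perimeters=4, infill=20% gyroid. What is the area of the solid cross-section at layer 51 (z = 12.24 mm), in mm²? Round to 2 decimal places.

302.00 mm²

At z = 12.24 mm: the cube (footprint 22×25.5) is included at this height (area 561.00 mm²); the cube at (7.5, 7) (footprint 14×20) is included at this height (area 280.00 mm²); Taking the first minus the rest: starting from the 22×25.5 cube (561.00 mm²), the 14×20 cube at (7.5, 7) partially overlaps it — only the 259.00 mm² overlap (of its 280.00 mm²) is removed, clipping the outline — area = 302.00 mm². Overall, the cross-section is a single solid region. Net area = 302.00 mm².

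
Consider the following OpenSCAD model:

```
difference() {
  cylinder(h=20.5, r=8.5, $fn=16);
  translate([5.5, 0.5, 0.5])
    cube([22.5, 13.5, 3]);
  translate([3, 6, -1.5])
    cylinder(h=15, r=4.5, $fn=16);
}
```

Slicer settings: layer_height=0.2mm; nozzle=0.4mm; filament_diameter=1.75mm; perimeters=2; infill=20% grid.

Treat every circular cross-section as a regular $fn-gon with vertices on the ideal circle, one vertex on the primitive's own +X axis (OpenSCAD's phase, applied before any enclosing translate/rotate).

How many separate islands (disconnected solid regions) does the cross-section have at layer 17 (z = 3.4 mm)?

At z = 3.4 mm: the cylinder: section is a regular 16-gon, circumradius r=8.5; the cube at (5.5, 0.5) (footprint 22.5×13.5) is included at this height; the cylinder at (3, 6): section is a regular 16-gon, circumradius r=4.5; After the difference (first − rest): starting from the r=8.5 cylinder, the 22.5×13.5 cube at (5.5, 0.5) partially overlaps it — only the 11.27 mm² overlap (of its 303.75 mm²) is removed, clipping the outline; the r=4.5 cylinder at (3, 6) partially overlaps it — only the 38.48 mm² overlap (of its 61.99 mm²) is removed, clipping the outline — 1 connected region. Overall, the cross-section is a single solid region. Island count = 1.

1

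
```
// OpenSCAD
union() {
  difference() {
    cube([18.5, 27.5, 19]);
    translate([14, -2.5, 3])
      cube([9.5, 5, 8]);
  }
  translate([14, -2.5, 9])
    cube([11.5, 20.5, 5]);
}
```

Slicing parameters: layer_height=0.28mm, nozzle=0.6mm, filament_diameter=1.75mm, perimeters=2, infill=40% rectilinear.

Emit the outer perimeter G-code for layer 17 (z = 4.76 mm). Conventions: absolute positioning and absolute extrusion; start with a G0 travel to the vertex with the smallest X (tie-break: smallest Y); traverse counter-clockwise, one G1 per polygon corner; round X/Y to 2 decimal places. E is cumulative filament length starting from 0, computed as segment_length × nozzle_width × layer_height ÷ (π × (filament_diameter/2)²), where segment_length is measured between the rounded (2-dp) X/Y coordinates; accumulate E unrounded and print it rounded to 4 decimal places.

At z = 4.76 mm: the cube (footprint 18.5×27.5) is included at this height; the 9.5×5 cube at (14, -2.5) contributes its full rectangle; Subtracting the remaining from the first: starting from the 18.5×27.5 cube, the 9.5×5 cube at (14, -2.5) partially overlaps it — only the 11.25 mm² overlap (of its 47.50 mm²) is removed, clipping the outline — 1 connected region; the cube at (14, -2.5) is absent (z outside [9, 14]); Merging all regions: only the result so far is present, so the union is just that shape — 1 connected region. The outline is a single polygon with 6 vertices. Extrusion per mm of travel: 0.6 × 0.28 / (π × 0.875²) = 0.069846. Accumulating E over each segment gives final E = 6.4259.

G0 X0.00 Y0.00 Z4.76
G1 X14.00 Y0.00 E0.9778
G1 X14.00 Y2.50 E1.1525
G1 X18.50 Y2.50 E1.4668
G1 X18.50 Y27.50 E3.2129
G1 X0.00 Y27.50 E4.5051
G1 X0.00 Y0.00 E6.4259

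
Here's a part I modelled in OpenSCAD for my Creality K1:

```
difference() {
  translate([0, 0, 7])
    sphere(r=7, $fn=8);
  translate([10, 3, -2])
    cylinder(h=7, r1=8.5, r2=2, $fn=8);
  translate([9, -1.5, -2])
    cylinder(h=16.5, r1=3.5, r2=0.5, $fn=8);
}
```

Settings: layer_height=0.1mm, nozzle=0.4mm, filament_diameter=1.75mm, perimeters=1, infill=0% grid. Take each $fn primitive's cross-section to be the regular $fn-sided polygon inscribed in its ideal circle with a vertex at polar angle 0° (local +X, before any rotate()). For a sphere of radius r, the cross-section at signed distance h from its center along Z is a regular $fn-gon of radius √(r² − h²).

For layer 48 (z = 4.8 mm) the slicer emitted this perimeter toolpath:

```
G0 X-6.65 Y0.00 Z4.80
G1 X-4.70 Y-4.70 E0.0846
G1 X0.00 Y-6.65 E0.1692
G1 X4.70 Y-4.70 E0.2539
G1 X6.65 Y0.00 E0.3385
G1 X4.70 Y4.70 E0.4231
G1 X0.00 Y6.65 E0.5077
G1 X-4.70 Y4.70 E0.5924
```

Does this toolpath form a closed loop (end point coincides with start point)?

no

Start point (G0): (-6.65, 0.00). End point (last G1): the path does not return to the start — open.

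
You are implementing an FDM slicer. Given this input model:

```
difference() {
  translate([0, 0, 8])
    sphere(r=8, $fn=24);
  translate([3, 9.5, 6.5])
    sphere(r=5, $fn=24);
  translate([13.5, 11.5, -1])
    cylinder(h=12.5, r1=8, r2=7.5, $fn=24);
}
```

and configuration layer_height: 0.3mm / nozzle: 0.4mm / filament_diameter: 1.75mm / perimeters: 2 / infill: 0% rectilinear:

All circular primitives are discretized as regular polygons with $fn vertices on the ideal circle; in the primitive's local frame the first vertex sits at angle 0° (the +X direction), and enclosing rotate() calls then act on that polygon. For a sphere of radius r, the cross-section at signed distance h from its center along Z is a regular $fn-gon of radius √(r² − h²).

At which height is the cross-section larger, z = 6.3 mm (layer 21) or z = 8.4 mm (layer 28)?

Layer 21 (z = 6.3): the sphere: section is a regular 24-gon, circumradius = √(r²−h²) = √(8²−1.7²) = 7.817 (area = (24/2)·7.817²·sin(360°/24) = 189.80 mm²); the r=5 sphere at (3, 9.5) slices to a regular 24-gon of circumradius 4.996 (√(r²−h²) with h=0.2 from center) (area = (24/2)·4.996²·sin(360°/24) = 77.52 mm²); the cone at (13.5, 11.5): at t=0.584 of its height the radius interpolates to r₁+(r₂−r₁)t = 7.708, giving a regular 24-gon of that circumradius (area = (24/2)·7.708²·sin(360°/24) = 184.53 mm²); Taking the first minus the rest: starting from the r=8 sphere (189.80 mm²), the r=5 sphere at (3, 9.5) partially overlaps it — only the 14.56 mm² overlap (of its 77.52 mm²) is removed, clipping the outline; the cone at (13.5, 11.5) misses the remaining region (no effect) — area = 175.23 mm². So its area = 175.23 mm². Layer 28 (z = 8.4): the sphere: section is a regular 24-gon, circumradius = √(r²−h²) = √(8²−0.4²) = 7.990 (area = (24/2)·7.990²·sin(360°/24) = 198.28 mm²); the r=5 sphere at (3, 9.5) slices to a regular 24-gon of circumradius 4.625 (√(r²−h²) with h=1.9 from center) (area = (24/2)·4.625²·sin(360°/24) = 66.43 mm²); the cone at (13.5, 11.5) contributes a regular 24-gon of circumradius 7.624 (interpolated between r1=8 and r2=7.5 at t=0.752) (area = (24/2)·7.624²·sin(360°/24) = 180.53 mm²); After the difference (first − rest): starting from the r=8 sphere (198.28 mm²), the r=5 sphere at (3, 9.5) partially overlaps it — only the 12.76 mm² overlap (of its 66.43 mm²) is removed, clipping the outline; the cone at (13.5, 11.5) misses the remaining region (no effect) — area = 185.52 mm². So its area = 185.52 mm². Layer 28 is larger (185.52 vs 175.23 mm²).

layer 28 (z = 8.4 mm)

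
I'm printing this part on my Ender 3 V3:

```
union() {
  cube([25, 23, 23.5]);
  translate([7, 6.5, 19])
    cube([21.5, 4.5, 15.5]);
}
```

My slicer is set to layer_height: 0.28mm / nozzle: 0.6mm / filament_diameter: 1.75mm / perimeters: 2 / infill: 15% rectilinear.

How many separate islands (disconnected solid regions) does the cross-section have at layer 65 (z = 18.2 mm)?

At z = 18.2 mm: the cube (footprint 25×23) is included at this height; the cube at (7, 6.5) is absent (z outside [19, 34.5]); Taking the union: only the 25×23 cube is present, so the union is just that shape — 1 connected region. Overall, the cross-section is a single solid region. Island count = 1.

1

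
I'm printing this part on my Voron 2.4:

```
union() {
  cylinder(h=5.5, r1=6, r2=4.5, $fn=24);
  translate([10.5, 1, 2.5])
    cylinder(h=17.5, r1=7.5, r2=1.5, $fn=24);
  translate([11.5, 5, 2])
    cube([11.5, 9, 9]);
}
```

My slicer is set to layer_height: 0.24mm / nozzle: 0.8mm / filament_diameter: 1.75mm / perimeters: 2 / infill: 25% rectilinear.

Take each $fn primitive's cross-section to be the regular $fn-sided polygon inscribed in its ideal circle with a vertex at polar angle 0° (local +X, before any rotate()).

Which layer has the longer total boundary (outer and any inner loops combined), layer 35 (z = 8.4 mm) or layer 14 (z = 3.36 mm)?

layer 14 (z = 3.36 mm)

Layer 35 (z = 8.4): the cone is not intersected at this z (z outside [0, 5.5]); the cone at (10.5, 1): at t=0.337 of its height the radius interpolates to r₁+(r₂−r₁)t = 5.477, giving a regular 24-gon of that circumradius (perimeter = 2·24·5.477·sin(180°/24) = 34.32 mm); the cube at (11.5, 5) (footprint 11.5×9) is included at this height (perimeter 41.00 mm); Combining (union): the regions partially overlap (shared area 2.25 mm²), so the edge portions inside another operand are dropped and the merged outline is re-measured after clipping — boundary = 68.19 mm. So its perimeter = 68.19 mm. Layer 14 (z = 3.36): the cone contributes a regular 24-gon of circumradius 5.084 (interpolated between r1=6 and r2=4.5 at t=0.611) (perimeter = 2·24·5.084·sin(180°/24) = 31.85 mm); the cone at (10.5, 1) (r1=7.5→r2=1.5) has section circumradius 7.205 here — a regular 24-gon (perimeter = 2·24·7.205·sin(180°/24) = 45.14 mm); the cube at (11.5, 5) (footprint 11.5×9) is included at this height (perimeter 41.00 mm); Merging all regions: the regions partially overlap (shared area 16.93 mm²), so the edge portions inside another operand are dropped and the merged outline is re-measured after clipping — boundary = 91.16 mm. So its perimeter = 91.16 mm. Layer 14 is larger (91.16 vs 68.19 mm).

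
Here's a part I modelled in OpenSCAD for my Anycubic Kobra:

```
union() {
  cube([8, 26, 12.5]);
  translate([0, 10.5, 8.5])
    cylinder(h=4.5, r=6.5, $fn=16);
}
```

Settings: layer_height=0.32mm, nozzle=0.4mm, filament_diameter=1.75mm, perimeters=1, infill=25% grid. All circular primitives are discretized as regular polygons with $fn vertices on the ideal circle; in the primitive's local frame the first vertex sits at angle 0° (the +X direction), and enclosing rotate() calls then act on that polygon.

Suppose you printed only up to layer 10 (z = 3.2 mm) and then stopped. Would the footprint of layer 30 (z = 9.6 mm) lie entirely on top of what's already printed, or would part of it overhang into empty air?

part overhangs

Compare the two slices. At z = 3.2: the cube (footprint 8×26) is included at this height (area 208.00 mm²); the cylinder at (0, 10.5) does not reach this height (z outside [8.5, 13]); Combining (union): only the 8×26 cube is present, so the union is just that shape — area = 208.00 mm². At z = 9.6: the 8×26 cube contributes its full rectangle (area 208.00 mm²); the r=6.5 cylinder at (0, 10.5) gives a regular 16-gon of circumradius 6.5 (constant along its height) (area = (16/2)·6.500²·sin(360°/16) = 129.35 mm²); Combining (union): the regions partially overlap — summed areas 337.35 mm² minus the doubly-counted overlap 64.67 mm² gives 272.67 mm² — area = 272.67 mm². Checking containment: at z = 9.6 the cross-section extends beyond the z = 3.2 cross-section by about 64.67 mm².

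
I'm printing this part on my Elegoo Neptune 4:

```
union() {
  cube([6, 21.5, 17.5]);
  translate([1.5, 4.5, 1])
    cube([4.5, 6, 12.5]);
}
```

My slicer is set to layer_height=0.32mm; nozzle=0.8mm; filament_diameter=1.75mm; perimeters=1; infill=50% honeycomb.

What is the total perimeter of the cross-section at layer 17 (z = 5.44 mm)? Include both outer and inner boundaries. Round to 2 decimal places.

55.00 mm

At z = 5.44 mm: the cube (footprint 6×21.5) is included at this height (perimeter 55.00 mm); the cube at (1.5, 4.5) (footprint 4.5×6) is included at this height (perimeter 21.00 mm); Combining (union): the 4.5×6 cube at (1.5, 4.5) lies entirely inside the 6×21.5 cube, so the union is just the 6×21.5 cube — boundary = 55.00 mm. Overall, the cross-section is a single solid region. Total boundary length (outer) = 55.00 mm.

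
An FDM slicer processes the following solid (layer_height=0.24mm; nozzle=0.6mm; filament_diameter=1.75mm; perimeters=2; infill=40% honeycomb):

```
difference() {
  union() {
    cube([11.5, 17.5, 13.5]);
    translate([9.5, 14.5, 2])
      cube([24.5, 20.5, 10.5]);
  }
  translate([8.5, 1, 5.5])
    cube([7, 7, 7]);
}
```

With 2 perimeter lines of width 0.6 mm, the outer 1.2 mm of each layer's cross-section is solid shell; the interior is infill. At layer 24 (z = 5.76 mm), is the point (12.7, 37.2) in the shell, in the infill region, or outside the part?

outside

At z = 5.76 mm: the cube is present — its section is the full 11.5×17.5 rectangle; the 24.5×20.5 cube at (9.5, 14.5) contributes its full rectangle; Taking the union: the regions partially overlap (shared area 6.00 mm²), so overlapping operands fuse into one piece — 1 connected region; the cube at (8.5, 1) (footprint 7×7) is included at this height; Taking the first minus the rest: starting from that combined region, the 7×7 cube at (8.5, 1) partially overlaps it — only the 21.00 mm² overlap (of its 49.00 mm²) is removed, clipping the outline — 1 connected region. Overall, the cross-section is a single solid region. The nearest boundary edge runs (9.50, 35.00)→(34.00, 35.00); distance from the point to it = 2.20 mm. The point is not inside any of the regions above, so it lies outside the cross-section (2.20 mm from the nearest boundary).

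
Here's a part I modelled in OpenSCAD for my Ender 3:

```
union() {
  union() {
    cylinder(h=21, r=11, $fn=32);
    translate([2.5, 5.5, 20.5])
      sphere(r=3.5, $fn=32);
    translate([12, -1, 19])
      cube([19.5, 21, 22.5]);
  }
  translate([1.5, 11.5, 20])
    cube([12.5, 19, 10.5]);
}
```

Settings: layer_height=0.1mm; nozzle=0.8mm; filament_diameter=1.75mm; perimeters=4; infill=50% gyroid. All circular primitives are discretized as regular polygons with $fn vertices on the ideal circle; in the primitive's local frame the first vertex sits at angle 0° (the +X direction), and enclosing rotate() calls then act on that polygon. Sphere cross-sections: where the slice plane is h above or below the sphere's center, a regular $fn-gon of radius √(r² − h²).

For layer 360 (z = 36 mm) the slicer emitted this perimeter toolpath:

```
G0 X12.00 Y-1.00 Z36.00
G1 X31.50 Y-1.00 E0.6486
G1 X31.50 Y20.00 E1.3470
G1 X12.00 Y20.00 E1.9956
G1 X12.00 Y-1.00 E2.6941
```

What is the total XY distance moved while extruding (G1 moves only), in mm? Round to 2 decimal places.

81.00 mm

Sum the Euclidean lengths of each G1 segment: total = 81.00 mm.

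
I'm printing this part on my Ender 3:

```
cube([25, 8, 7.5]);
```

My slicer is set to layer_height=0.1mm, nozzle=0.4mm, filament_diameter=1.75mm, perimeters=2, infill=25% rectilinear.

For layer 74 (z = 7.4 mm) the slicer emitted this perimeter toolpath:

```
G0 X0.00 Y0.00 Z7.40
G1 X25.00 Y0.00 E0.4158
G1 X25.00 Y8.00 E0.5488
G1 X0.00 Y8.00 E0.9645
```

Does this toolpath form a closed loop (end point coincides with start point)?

no

Start point (G0): (0.00, 0.00). End point (last G1): the path does not return to the start — open.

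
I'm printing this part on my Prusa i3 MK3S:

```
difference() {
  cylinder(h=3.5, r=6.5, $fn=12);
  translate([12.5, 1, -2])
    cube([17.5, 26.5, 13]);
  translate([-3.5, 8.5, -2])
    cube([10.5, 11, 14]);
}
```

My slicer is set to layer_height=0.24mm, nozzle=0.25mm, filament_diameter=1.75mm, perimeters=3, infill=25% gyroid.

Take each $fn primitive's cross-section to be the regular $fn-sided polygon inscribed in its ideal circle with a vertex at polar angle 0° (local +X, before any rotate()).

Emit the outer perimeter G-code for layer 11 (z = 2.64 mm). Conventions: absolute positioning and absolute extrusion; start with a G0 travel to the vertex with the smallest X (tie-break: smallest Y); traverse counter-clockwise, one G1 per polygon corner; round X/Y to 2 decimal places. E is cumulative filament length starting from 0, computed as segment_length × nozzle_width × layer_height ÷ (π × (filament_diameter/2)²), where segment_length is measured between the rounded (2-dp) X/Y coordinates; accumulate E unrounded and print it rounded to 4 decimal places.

At z = 2.64 mm: the r=6.5 cylinder gives a regular 12-gon of circumradius 6.5 (constant along its height); the 17.5×26.5 cube at (12.5, 1) contributes its full rectangle; the 10.5×11 cube at (-3.5, 8.5) contributes its full rectangle; Taking the first minus the rest: starting from the r=6.5 cylinder, the 17.5×26.5 cube at (12.5, 1) misses the remaining region (no effect); the 10.5×11 cube at (-3.5, 8.5) misses the remaining region (no effect) — 1 connected region. The outline is a single polygon with 12 vertices. Extrusion per mm of travel: 0.25 × 0.24 / (π × 0.875²) = 0.024945. Accumulating E over each segment gives final E = 1.0073.

G0 X-6.50 Y0.00 Z2.64
G1 X-5.63 Y-3.25 E0.0839
G1 X-3.25 Y-5.63 E0.1679
G1 X0.00 Y-6.50 E0.2518
G1 X3.25 Y-5.63 E0.3357
G1 X5.63 Y-3.25 E0.4197
G1 X6.50 Y0.00 E0.5036
G1 X5.63 Y3.25 E0.5876
G1 X3.25 Y5.63 E0.6715
G1 X0.00 Y6.50 E0.7554
G1 X-3.25 Y5.63 E0.8394
G1 X-5.63 Y3.25 E0.9233
G1 X-6.50 Y0.00 E1.0073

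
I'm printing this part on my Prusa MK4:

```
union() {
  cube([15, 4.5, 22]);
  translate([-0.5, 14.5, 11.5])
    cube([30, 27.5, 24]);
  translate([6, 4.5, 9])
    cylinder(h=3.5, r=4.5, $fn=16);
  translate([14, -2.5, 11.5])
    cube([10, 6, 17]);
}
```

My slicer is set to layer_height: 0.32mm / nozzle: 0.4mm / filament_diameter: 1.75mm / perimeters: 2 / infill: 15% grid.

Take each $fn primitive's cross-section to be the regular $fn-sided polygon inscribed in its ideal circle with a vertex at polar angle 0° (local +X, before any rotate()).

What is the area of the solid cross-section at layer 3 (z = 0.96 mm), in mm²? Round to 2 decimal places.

67.50 mm²

At z = 0.96 mm: the 15×4.5 cube contributes its full rectangle (area 67.50 mm²); the cube at (-0.5, 14.5) is absent (z outside [11.5, 35.5]); the cylinder at (6, 4.5) does not reach this height (z outside [9, 12.5]); the cube at (14, -2.5) does not reach this height (z outside [11.5, 28.5]); Combining (union): only the 15×4.5 cube is present, so the union is just that shape — area = 67.50 mm². Overall, the cross-section is a single solid region. Net area = 67.50 mm².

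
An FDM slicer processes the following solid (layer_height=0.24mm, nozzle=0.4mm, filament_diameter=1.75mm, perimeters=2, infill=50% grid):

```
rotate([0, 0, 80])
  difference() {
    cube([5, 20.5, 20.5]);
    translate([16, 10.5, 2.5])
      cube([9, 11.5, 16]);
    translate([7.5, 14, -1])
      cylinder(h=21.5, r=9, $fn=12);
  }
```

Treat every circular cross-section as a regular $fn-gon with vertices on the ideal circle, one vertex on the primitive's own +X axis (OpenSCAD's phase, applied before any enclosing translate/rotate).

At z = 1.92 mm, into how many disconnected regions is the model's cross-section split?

2

At z = 1.92 mm: the cube (footprint 5×20.5) is included at this height; the cube at (16, 10.5) is absent (z outside [2.5, 18.5]); the r=9 cylinder at (7.5, 14) gives a regular 12-gon of circumradius 9 (constant along its height); Subtracting the remaining from the first: starting from the 5×20.5 cube, the r=9 cylinder at (7.5, 14) partially overlaps it — only the 66.05 mm² overlap (of its 243.00 mm²) is removed, clipping the outline — 2 connected regions; (rotated 80° about Z; rotation is an isometry so areas/perimeters/island counts are preserved). The result has 2 disconnected regions.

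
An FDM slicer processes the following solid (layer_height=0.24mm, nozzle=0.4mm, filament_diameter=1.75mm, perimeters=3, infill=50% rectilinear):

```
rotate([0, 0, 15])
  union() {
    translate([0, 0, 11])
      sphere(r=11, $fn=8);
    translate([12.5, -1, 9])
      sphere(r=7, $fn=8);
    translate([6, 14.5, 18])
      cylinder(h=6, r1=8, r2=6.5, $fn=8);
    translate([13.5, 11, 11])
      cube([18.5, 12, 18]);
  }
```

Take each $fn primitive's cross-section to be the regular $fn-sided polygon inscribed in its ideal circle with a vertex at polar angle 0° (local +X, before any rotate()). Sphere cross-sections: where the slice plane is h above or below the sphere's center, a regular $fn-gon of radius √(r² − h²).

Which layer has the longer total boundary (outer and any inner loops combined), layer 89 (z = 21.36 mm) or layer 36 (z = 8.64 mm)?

Layer 89 (z = 21.36): the r=11 sphere slices to a regular 8-gon of circumradius 3.697 (√(r²−h²) with h=10.36 from center) (perimeter = 2·8·3.697·sin(180°/8) = 22.64 mm); the sphere at (12.5, -1) does not reach this height (|z−center|=12.360 > r=7); the cone at (6, 14.5): at t=0.560 of its height the radius interpolates to r₁+(r₂−r₁)t = 7.160, giving a regular 8-gon of that circumradius (perimeter = 2·8·7.160·sin(180°/8) = 43.84 mm); the cube at (13.5, 11) (footprint 18.5×12) is included at this height (perimeter 61.00 mm); Merging all regions: the 3 present regions are separate (no shared area or edge), so areas and boundary lengths simply add and each stays a separate island — boundary = 127.48 mm; (rotated 15° about Z; rotation is an isometry so areas/perimeters/island counts are preserved). So its perimeter = 127.48 mm. Layer 36 (z = 8.64): the sphere: section is a regular 8-gon, circumradius = √(r²−h²) = √(11²−2.36²) = 10.744 (perimeter = 2·8·10.744·sin(180°/8) = 65.78 mm); the r=7 sphere at (12.5, -1) slices to a regular 8-gon of circumradius 6.991 (√(r²−h²) with h=0.36 from center) (perimeter = 2·8·6.991·sin(180°/8) = 42.80 mm); the cone at (6, 14.5) is absent (z outside [18, 24]); the cube at (13.5, 11) is not intersected at this z (z outside [11, 29]); Taking the union: the regions partially overlap (shared area 31.61 mm²), so the edge portions inside another operand are dropped and the merged outline is re-measured after clipping — boundary = 84.21 mm; (whole slice rotated 15° about Z — lengths, areas and connectivity unchanged). So its perimeter = 84.21 mm. Layer 89 is larger (127.48 vs 84.21 mm).

layer 89 (z = 21.36 mm)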